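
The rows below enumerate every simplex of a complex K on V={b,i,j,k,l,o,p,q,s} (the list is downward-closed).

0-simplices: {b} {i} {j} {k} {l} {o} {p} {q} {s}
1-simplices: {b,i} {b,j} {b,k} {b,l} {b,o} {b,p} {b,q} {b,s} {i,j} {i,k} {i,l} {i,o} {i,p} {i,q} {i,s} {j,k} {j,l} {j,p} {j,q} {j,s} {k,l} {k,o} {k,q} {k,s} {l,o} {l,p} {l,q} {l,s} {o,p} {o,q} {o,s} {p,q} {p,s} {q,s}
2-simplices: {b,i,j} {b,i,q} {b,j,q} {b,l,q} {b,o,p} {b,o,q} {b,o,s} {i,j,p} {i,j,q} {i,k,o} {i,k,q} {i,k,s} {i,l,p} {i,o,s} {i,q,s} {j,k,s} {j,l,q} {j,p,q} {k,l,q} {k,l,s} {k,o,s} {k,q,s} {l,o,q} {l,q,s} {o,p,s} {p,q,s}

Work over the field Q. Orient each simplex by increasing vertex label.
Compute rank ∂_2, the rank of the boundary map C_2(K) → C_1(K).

n_0=9 n_1=34 n_2=26  [Q]
∂1: piv[bi,bj,bk,bl,bo,bp,bq,bs] rk=8  ker:ij,ik,il,io,ip,iq,is,jk,jl,jp,jq,js,kl,ko,kq,ks,lo,lp,lq,ls,op,oq,os,pq,ps,qs
∂2: piv[bij,biq,bjq,blq,bop,boq,bos,ijp,iko,ikq,iks,ilp,ios,iqs,jks,jlq,jpq,klq,kls,loq,ops,pqs] rk=22  ker:ijq,kos,kqs,lqs
rk∂_2=22

rank∂_2=22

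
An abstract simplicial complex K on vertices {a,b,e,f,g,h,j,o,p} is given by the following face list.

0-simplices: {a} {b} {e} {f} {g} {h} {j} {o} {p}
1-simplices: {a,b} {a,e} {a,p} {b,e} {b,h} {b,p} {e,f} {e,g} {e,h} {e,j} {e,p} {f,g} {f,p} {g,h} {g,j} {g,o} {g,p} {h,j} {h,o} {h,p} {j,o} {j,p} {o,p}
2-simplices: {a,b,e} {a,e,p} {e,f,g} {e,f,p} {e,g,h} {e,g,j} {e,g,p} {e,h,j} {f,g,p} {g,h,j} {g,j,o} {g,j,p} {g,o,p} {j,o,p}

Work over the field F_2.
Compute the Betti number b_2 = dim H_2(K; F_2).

b_2=3

n_0=9 n_1=23 n_2=14  [Z2]
∂1: piv[ab,ae,ap,bh,ef,eg,ej,go] rk=8  ker:be,bp,eh,ep,fg,fp,gh,gj,gp,hj,ho,hp,jo,jp,op
∂2: piv[abe,aep,efg,efp,egh,egj,egp,ehj,gjo,gjp,gop] rk=11  ker:fgp,ghj,jop
b_2=(14−11)−0=3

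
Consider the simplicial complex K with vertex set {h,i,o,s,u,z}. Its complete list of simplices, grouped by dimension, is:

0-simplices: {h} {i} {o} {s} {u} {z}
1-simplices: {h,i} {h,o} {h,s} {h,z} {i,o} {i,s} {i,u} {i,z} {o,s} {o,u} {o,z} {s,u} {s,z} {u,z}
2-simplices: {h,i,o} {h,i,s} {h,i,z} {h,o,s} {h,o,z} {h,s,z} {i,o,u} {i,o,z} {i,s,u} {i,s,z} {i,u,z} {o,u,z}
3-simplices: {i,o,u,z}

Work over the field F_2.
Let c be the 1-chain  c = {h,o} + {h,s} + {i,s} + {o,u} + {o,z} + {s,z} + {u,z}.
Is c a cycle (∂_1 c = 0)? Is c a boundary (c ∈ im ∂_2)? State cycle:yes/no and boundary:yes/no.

n_0=6 n_1=14 n_2=12 n_3=1  [Z2]
∂1: piv[hi,ho,hs,hz,iu] rk=5  ker:io,is,iz,os,ou,oz,su,sz,uz
∂2: piv[hio,his,hiz,hos,hoz,hsz,iou,isu,iuz] rk=9  ker:ioz,isz,ouz
∂3: piv[iouz] rk=1
∂1c = {i} + {o} + {s} + {z}

cycle:no boundary:no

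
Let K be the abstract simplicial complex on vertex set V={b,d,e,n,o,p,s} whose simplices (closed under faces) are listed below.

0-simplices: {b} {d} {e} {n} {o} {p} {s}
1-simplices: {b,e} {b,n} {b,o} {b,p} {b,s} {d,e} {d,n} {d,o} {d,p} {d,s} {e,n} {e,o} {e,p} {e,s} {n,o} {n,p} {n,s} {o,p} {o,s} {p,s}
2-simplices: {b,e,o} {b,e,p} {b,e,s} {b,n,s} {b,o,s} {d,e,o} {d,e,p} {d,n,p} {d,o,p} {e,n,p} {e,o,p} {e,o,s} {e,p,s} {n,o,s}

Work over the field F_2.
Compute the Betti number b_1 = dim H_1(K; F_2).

n_0=7 n_1=20 n_2=14  [Z2]
∂1: piv[be,bn,bo,bp,bs,de] rk=6  ker:dn,do,dp,ds,en,eo,ep,es,no,np,ns,op,os,ps
∂2: piv[beo,bep,bes,bns,bos,deo,dep,dnp,dop,enp,eps,nos] rk=12  ker:eop,eos
b_1=(20−6)−12=2

b_1=2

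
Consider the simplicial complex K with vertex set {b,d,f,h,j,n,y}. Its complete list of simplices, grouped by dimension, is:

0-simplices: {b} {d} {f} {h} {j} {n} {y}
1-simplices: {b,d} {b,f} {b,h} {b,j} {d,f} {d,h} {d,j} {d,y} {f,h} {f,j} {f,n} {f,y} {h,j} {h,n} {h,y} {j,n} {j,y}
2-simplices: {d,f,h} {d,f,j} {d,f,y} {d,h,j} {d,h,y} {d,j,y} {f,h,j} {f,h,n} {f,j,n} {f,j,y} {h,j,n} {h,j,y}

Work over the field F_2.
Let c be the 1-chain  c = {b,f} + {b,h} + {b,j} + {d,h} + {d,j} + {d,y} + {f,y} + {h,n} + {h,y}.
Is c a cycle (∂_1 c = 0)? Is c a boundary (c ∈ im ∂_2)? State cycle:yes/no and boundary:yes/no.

n_0=7 n_1=17 n_2=12  [Z2]
∂1: piv[bd,bf,bh,bj,dy,fn] rk=6  ker:df,dh,dj,fh,fj,fy,hj,hn,hy,jn,jy
∂2: piv[dfh,dfj,dfy,dhj,dhy,djy,fhn,fjn] rk=8  ker:fhj,fjy,hjn,hjy
∂1c = {b} + {d} + {n} + {y}

cycle:no boundary:no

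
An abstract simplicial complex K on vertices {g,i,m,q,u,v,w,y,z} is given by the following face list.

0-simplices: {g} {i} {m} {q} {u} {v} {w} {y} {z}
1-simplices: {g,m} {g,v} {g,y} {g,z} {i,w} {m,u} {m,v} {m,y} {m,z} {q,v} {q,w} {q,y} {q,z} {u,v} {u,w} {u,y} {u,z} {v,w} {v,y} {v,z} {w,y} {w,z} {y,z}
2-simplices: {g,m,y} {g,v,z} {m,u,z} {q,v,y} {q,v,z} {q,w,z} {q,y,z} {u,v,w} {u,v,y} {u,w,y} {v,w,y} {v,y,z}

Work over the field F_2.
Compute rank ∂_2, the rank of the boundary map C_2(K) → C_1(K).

rank∂_2=10

n_0=9 n_1=23 n_2=12  [Z2]
∂1: piv[gm,gv,gy,gz,iw,mu,qv,qw] rk=8  ker:mv,my,mz,qy,qz,uv,uw,uy,uz,vw,vy,vz,wy,wz,yz
∂2: piv[gmy,gvz,muz,qvy,qvz,qwz,qyz,uvw,uvy,uwy] rk=10  ker:vwy,vyz
rk∂_2=10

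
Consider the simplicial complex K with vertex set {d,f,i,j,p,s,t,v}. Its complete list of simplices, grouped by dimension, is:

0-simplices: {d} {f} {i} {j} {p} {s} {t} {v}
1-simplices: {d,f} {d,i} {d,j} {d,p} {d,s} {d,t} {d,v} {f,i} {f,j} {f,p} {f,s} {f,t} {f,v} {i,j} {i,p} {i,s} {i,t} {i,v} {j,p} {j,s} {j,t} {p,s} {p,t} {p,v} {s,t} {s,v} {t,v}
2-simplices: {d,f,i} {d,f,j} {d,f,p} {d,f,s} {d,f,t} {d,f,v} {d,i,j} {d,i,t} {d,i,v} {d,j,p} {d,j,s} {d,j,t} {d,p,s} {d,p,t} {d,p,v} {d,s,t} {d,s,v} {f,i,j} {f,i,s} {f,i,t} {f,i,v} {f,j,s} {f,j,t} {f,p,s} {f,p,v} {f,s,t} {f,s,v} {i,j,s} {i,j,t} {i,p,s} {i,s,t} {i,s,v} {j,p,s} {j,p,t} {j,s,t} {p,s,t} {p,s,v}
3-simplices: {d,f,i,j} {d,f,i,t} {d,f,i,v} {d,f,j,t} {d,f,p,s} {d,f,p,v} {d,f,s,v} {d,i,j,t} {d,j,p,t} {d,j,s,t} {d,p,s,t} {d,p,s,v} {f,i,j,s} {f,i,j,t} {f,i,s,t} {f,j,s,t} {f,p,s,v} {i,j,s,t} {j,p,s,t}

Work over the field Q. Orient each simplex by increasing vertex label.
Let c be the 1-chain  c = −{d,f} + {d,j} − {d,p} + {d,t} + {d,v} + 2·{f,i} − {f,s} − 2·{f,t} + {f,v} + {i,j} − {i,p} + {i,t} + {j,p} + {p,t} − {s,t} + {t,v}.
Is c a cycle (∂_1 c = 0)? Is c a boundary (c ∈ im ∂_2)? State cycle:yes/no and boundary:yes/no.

n_0=8 n_1=27 n_2=37 n_3=19  [Q]
∂1: piv[df,di,dj,dp,ds,dt,dv] rk=7  ker:fi,fj,fp,fs,ft,fv,ij,ip,is,it,iv,jp,js,jt,ps,pt,pv,st,sv,tv
∂2: piv[dfi,dfj,dfp,dfs,dft,dfv,dij,dit,div,djp,djs,djt,dps,dpt,dpv,dst,dsv,fis,ips] rk=19  ker:fij,fit,fiv,fjs,fjt,fps,fpv,fst,fsv,ijs,ijt,ist,isv,jps,jpt,jst,pst,psv
∂3: piv[dfij,dfit,dfiv,dfjt,dfps,dfpv,dfsv,dijt,djpt,djst,dpst,dpsv,fijs,fist,fjst,jpst] rk=16  ker:fijt,fpsv,ijst
∂1c = −{d} − {f} + {i} + {j} − 2·{p} − {t} + 3·{v}

cycle:no boundary:no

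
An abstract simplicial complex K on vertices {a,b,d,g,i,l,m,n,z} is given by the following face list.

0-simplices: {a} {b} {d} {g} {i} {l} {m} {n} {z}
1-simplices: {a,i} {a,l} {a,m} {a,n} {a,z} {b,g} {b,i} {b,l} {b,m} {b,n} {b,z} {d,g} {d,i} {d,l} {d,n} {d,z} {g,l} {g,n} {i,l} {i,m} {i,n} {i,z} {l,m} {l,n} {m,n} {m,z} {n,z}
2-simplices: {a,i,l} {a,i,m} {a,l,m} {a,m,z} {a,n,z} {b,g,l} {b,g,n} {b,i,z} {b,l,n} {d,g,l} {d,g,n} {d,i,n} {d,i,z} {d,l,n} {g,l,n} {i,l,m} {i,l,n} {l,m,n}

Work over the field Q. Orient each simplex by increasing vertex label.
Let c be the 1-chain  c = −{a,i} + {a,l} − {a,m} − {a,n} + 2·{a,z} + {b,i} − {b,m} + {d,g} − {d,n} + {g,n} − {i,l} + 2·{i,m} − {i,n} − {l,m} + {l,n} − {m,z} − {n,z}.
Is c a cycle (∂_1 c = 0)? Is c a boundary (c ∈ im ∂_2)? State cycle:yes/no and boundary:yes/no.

cycle:yes boundary:no

n_0=9 n_1=27 n_2=18  [Q]
∂1: piv[ai,al,am,an,az,bg,bi,dg] rk=8  ker:bl,bm,bn,bz,di,dl,dn,dz,gl,gn,il,im,in,iz,lm,ln,mn,mz,nz
∂2: piv[ail,aim,alm,amz,anz,bgl,bgn,biz,bln,dgl,dgn,din,diz,iln,lmn] rk=15  ker:dln,gln,ilm
∂1c = 0
c vs im∂2: residual ≠ 0 ⇒ not boundary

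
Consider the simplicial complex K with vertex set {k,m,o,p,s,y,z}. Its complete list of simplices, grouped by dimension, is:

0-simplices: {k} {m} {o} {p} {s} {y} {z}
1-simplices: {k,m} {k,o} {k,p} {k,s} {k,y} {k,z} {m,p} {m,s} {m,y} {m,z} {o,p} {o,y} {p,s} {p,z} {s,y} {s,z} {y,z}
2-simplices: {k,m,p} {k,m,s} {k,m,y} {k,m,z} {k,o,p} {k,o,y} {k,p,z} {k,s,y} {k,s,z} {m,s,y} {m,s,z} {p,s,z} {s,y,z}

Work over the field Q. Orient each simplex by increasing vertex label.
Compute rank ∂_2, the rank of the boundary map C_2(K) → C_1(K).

rank∂_2=11

n_0=7 n_1=17 n_2=13  [Q]
∂1: piv[km,ko,kp,ks,ky,kz] rk=6  ker:mp,ms,my,mz,op,oy,ps,pz,sy,sz,yz
∂2: piv[kmp,kms,kmy,kmz,kop,koy,kpz,ksy,ksz,psz,syz] rk=11  ker:msy,msz
rk∂_2=11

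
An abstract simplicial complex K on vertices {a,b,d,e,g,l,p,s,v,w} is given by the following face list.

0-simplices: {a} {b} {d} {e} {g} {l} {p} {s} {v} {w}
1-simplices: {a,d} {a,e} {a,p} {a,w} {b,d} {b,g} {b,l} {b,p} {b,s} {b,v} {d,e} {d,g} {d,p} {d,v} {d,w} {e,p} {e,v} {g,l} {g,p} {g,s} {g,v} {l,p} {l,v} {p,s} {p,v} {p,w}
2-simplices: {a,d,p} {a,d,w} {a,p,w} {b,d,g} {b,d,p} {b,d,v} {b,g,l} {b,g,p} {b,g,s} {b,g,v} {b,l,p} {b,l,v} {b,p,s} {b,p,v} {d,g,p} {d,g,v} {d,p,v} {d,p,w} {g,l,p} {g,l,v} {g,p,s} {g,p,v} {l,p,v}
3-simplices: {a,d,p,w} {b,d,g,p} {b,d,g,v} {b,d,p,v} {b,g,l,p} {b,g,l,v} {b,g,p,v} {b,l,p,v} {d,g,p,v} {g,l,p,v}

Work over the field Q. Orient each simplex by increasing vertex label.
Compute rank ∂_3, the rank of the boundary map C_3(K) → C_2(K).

rank∂_3=8

n_0=10 n_1=26 n_2=23 n_3=10  [Q]
∂1: piv[ad,ae,ap,aw,bd,bg,bl,bs,bv] rk=9  ker:bp,de,dg,dp,dv,dw,ep,ev,gl,gp,gs,gv,lp,lv,ps,pv,pw
∂2: piv[adp,adw,apw,bdg,bdp,bdv,bgl,bgp,bgs,bgv,blp,blv,bps,bpv] rk=14  ker:dgp,dgv,dpv,dpw,glp,glv,gps,gpv,lpv
∂3: piv[adpw,bdgp,bdgv,bdpv,bglp,bglv,bgpv,blpv] rk=8  ker:dgpv,glpv
rk∂_3=8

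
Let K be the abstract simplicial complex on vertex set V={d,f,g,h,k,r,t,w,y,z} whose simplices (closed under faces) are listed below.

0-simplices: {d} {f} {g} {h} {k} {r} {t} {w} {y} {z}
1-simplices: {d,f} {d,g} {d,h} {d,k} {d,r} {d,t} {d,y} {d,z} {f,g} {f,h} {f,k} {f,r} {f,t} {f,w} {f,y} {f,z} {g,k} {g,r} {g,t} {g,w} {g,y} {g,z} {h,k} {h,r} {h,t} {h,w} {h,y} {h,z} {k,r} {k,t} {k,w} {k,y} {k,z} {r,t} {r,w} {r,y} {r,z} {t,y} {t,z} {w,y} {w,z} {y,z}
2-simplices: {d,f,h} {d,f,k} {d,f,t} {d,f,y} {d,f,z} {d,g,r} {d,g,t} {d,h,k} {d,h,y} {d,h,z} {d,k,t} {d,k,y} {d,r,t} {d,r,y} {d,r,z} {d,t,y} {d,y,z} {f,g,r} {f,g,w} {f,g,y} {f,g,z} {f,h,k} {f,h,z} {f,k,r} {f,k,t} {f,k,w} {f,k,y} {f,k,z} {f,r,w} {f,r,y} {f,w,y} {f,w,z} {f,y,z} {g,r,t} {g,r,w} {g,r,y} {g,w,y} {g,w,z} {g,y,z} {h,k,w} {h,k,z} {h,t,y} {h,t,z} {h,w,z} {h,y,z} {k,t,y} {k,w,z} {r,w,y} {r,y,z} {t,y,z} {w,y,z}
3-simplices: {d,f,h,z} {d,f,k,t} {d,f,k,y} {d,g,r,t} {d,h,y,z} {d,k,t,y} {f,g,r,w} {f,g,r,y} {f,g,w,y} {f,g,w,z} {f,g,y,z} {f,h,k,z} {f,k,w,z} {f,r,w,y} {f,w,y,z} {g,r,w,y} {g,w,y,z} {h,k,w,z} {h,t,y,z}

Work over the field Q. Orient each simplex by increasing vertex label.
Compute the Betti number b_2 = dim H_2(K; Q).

n_0=10 n_1=42 n_2=51 n_3=19  [Q]
∂1: piv[df,dg,dh,dk,dr,dt,dy,dz,fw] rk=9  ker:fg,fh,fk,fr,ft,fy,fz,gk,gr,gt,gw,gy,gz,hk,hr,ht,hw,hy,hz,kr,kt,kw,ky,kz,rt,rw,ry,rz,ty,tz,wy,wz,yz
∂2: piv[dfh,dfk,dft,dfy,dfz,dgr,dgt,dhk,dhy,dhz,dkt,dky,drt,dry,drz,dty,dyz,fgr,fgw,fgy,fgz,fkr,fkw,fkz,frw,fry,fwy,fwz,hkw,hty,htz] rk=31  ker:fhk,fhz,fkt,fky,fyz,grt,grw,gry,gwy,gwz,gyz,hkz,hwz,hyz,kty,kwz,rwy,ryz,tyz,wyz
∂3: piv[dfhz,dfkt,dfky,dgrt,dhyz,dkty,fgrw,fgry,fgwy,fgwz,fgyz,fhkz,fkwz,frwy,fwyz,hkwz,htyz] rk=17  ker:grwy,gwyz
b_2=(51−31)−17=3

b_2=3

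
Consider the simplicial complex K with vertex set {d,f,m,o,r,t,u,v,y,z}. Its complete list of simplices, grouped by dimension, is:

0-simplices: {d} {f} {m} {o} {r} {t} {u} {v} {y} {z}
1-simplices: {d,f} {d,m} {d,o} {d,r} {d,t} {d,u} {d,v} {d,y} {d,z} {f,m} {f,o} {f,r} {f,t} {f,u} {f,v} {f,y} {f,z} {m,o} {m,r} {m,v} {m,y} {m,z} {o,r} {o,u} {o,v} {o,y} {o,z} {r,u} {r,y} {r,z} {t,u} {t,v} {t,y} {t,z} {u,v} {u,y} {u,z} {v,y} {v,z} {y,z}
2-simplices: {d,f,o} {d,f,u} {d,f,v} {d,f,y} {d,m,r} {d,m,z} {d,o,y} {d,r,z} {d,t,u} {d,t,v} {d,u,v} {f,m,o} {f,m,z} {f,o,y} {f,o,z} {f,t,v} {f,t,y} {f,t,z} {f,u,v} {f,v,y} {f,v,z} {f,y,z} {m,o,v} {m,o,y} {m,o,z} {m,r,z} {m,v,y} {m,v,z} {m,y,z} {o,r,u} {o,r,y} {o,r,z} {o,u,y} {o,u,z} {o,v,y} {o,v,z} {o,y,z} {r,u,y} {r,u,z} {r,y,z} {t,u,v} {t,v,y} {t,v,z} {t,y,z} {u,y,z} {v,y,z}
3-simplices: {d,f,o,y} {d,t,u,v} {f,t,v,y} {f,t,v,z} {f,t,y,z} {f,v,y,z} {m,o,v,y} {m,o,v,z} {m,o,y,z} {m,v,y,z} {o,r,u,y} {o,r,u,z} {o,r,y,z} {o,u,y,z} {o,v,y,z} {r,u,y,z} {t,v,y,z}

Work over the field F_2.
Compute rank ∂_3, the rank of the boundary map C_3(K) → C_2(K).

rank∂_3=14

n_0=10 n_1=40 n_2=46 n_3=17  [Z2]
∂1: piv[df,dm,do,dr,dt,du,dv,dy,dz] rk=9  ker:fm,fo,fr,ft,fu,fv,fy,fz,mo,mr,mv,my,mz,or,ou,ov,oy,oz,ru,ry,rz,tu,tv,ty,tz,uv,uy,uz,vy,vz,yz
∂2: piv[dfo,dfu,dfv,dfy,dmr,dmz,doy,drz,dtu,dtv,duv,fmo,fmz,foz,ftv,fty,ftz,fvy,fvz,fyz,mov,moy,mvy,oru,ory,orz,ouy,ouz] rk=28  ker:foy,fuv,moz,mrz,mvz,myz,ovy,ovz,oyz,ruy,ruz,ryz,tuv,tvy,tvz,tyz,uyz,vyz
∂3: piv[dfoy,dtuv,ftvy,ftvz,ftyz,fvyz,movy,movz,moyz,mvyz,oruy,oruz,oryz,ouyz] rk=14  ker:ovyz,ruyz,tvyz
rk∂_3=14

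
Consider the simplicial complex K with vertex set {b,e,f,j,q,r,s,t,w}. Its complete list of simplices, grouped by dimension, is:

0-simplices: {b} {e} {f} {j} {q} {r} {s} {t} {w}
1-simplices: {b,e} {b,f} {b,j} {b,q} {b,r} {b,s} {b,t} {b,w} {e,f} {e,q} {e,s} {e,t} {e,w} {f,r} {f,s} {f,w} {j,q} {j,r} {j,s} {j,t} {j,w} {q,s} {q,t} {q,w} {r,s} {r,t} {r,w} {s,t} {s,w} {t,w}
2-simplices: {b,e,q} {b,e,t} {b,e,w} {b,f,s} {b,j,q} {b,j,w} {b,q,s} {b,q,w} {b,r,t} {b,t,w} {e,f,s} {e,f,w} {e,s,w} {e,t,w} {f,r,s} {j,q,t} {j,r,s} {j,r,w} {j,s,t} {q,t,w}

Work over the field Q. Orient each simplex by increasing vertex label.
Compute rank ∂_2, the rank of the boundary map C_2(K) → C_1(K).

n_0=9 n_1=30 n_2=20  [Q]
∂1: piv[be,bf,bj,bq,br,bs,bt,bw] rk=8  ker:ef,eq,es,et,ew,fr,fs,fw,jq,jr,js,jt,jw,qs,qt,qw,rs,rt,rw,st,sw,tw
∂2: piv[beq,bet,bew,bfs,bjq,bjw,bqs,bqw,brt,btw,efs,efw,esw,frs,jqt,jrs,jrw,jst,qtw] rk=19  ker:etw
rk∂_2=19

rank∂_2=19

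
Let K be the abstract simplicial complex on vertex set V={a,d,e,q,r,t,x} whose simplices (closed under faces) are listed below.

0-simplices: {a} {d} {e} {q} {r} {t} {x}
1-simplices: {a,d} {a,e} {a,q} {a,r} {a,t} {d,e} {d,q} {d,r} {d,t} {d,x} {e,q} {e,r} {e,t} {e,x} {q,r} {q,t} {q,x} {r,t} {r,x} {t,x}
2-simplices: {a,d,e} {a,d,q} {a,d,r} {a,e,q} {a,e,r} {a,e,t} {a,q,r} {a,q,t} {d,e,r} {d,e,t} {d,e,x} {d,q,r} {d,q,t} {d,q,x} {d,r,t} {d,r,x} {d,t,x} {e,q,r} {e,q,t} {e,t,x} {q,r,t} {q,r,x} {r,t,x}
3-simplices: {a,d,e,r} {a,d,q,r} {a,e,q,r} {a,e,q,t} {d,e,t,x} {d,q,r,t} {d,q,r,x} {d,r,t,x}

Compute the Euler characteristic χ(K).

χ(K)=2

n_0=7 n_1=20 n_2=23 n_3=8
χ=+7−20+23−8=2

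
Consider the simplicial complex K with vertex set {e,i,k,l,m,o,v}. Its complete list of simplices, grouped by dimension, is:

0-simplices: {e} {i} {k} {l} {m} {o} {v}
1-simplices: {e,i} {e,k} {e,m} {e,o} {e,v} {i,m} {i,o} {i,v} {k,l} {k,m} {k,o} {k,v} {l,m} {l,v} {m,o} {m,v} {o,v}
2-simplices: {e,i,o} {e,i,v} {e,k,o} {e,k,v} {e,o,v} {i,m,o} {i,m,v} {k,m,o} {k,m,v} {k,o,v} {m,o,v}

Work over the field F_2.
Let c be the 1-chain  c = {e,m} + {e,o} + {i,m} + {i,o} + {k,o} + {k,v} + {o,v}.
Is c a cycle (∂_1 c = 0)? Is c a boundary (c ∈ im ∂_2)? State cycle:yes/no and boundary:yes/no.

n_0=7 n_1=17 n_2=11  [Z2]
∂1: piv[ei,ek,em,eo,ev,kl] rk=6  ker:im,io,iv,km,ko,kv,lm,lv,mo,mv,ov
∂2: piv[eio,eiv,eko,ekv,eov,imo,imv,kmo] rk=8  ker:kmv,kov,mov
∂1c = 0
c vs im∂2: residual ≠ 0 ⇒ not boundary

cycle:yes boundary:no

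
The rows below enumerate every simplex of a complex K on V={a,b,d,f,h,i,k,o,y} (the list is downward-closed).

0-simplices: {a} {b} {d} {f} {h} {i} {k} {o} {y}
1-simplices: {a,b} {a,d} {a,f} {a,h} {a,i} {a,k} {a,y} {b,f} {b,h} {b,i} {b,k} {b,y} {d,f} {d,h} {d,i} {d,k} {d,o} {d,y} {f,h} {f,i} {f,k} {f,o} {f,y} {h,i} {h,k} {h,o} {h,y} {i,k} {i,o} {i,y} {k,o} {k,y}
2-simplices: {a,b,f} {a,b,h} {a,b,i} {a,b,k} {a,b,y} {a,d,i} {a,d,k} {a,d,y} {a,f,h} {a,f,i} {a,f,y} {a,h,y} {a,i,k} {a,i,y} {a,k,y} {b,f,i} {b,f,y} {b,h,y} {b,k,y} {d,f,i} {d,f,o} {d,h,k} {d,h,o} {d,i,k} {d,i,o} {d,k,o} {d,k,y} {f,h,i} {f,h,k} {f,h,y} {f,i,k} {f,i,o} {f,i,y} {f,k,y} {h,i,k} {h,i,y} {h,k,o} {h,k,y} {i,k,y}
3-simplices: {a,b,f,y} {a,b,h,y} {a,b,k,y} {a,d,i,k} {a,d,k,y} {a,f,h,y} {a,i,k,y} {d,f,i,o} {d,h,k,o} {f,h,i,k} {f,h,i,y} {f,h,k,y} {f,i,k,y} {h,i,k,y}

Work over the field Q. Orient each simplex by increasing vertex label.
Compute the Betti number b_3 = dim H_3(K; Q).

n_0=9 n_1=32 n_2=39 n_3=14  [Q]
∂1: piv[ab,ad,af,ah,ai,ak,ay,do] rk=8  ker:bf,bh,bi,bk,by,df,dh,di,dk,dy,fh,fi,fk,fo,fy,hi,hk,ho,hy,ik,io,iy,ko,ky
∂2: piv[abf,abh,abi,abk,aby,adi,adk,ady,afh,afi,afy,ahy,aik,aiy,aky,dfi,dfo,dhk,dho,dio,dko,fhi,fhk,fik] rk=24  ker:bfi,bfy,bhy,bky,dik,dky,fhy,fio,fiy,fky,hik,hiy,hko,hky,iky
∂3: piv[abfy,abhy,abky,adik,adky,afhy,aiky,dfio,dhko,fhik,fhiy,fhky,fiky] rk=13  ker:hiky
b_3=(14−13)−0=1

b_3=1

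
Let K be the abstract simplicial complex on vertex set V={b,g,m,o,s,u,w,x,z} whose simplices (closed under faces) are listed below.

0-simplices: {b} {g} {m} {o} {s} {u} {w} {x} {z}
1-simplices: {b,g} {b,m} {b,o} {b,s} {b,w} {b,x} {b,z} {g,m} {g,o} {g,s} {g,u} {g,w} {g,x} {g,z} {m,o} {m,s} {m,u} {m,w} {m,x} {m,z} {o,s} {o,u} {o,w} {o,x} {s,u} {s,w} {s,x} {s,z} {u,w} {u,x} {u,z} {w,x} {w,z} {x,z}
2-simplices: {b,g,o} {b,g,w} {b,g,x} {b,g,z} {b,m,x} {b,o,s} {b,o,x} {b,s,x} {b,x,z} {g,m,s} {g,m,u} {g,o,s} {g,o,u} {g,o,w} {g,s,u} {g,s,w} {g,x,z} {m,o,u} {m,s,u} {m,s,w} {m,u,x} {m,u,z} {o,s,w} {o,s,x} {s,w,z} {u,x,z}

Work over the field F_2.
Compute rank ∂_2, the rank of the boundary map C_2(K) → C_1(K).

n_0=9 n_1=34 n_2=26  [Z2]
∂1: piv[bg,bm,bo,bs,bw,bx,bz,gu] rk=8  ker:gm,go,gs,gw,gx,gz,mo,ms,mu,mw,mx,mz,os,ou,ow,ox,su,sw,sx,sz,uw,ux,uz,wx,wz,xz
∂2: piv[bgo,bgw,bgx,bgz,bmx,bos,box,bsx,bxz,gms,gmu,gos,gou,gow,gsu,gsw,mou,msw,mux,muz,swz,uxz] rk=22  ker:gxz,msu,osw,osx
rk∂_2=22

rank∂_2=22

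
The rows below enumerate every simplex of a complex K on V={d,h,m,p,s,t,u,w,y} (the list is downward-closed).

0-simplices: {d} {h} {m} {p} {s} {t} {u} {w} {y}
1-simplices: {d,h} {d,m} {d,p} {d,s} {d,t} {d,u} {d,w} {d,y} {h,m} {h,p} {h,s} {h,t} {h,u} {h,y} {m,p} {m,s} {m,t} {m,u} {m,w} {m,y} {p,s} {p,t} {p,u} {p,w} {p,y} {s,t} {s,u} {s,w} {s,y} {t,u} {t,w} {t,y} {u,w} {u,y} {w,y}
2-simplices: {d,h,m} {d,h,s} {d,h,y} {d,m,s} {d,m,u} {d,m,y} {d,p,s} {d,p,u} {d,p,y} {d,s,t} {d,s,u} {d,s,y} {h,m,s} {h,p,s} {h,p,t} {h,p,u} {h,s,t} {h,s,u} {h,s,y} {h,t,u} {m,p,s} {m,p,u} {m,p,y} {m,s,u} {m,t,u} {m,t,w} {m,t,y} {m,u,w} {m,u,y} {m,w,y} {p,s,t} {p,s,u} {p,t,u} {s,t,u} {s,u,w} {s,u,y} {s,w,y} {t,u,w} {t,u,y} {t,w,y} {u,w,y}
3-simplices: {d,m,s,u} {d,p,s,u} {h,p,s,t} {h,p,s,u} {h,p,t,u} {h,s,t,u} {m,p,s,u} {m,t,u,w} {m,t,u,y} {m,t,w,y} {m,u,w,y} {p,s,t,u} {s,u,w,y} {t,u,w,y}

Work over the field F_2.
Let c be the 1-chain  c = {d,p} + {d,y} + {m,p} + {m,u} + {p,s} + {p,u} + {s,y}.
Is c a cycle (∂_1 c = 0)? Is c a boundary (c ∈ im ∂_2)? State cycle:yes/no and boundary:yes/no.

cycle:yes boundary:yes

n_0=9 n_1=35 n_2=41 n_3=14  [Z2]
∂1: piv[dh,dm,dp,ds,dt,du,dw,dy] rk=8  ker:hm,hp,hs,ht,hu,hy,mp,ms,mt,mu,mw,my,ps,pt,pu,pw,py,st,su,sw,sy,tu,tw,ty,uw,uy,wy
∂2: piv[dhm,dhs,dhy,dms,dmu,dmy,dps,dpu,dpy,dst,dsu,dsy,hps,hpt,hpu,hst,htu,mps,mtu,mtw,mty,muw,muy,mwy,suw] rk=25  ker:hms,hsu,hsy,mpu,mpy,msu,pst,psu,ptu,stu,suy,swy,tuw,tuy,twy,uwy
∂3: piv[dmsu,dpsu,hpst,hpsu,hptu,hstu,mpsu,mtuw,mtuy,mtwy,muwy,suwy] rk=12  ker:pstu,tuwy
∂1c = 0
c vs im∂2: reduces to 0 ⇒ boundary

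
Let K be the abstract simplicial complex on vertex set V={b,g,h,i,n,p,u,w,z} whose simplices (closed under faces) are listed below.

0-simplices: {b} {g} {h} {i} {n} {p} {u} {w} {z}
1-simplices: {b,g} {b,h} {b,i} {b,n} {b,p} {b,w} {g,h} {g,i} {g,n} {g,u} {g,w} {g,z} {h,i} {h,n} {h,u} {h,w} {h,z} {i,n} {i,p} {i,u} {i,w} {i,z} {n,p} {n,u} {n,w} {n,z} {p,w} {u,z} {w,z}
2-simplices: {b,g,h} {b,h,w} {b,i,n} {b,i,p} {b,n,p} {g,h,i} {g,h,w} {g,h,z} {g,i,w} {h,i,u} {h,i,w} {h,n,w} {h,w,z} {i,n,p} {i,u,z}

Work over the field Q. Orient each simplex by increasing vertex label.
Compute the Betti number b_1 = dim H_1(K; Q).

n_0=9 n_1=29 n_2=15  [Q]
∂1: piv[bg,bh,bi,bn,bp,bw,gu,gz] rk=8  ker:gh,gi,gn,gw,hi,hn,hu,hw,hz,in,ip,iu,iw,iz,np,nu,nw,nz,pw,uz,wz
∂2: piv[bgh,bhw,bin,bip,bnp,ghi,ghw,ghz,giw,hiu,hnw,hwz,iuz] rk=13  ker:hiw,inp
b_1=(29−8)−13=8

b_1=8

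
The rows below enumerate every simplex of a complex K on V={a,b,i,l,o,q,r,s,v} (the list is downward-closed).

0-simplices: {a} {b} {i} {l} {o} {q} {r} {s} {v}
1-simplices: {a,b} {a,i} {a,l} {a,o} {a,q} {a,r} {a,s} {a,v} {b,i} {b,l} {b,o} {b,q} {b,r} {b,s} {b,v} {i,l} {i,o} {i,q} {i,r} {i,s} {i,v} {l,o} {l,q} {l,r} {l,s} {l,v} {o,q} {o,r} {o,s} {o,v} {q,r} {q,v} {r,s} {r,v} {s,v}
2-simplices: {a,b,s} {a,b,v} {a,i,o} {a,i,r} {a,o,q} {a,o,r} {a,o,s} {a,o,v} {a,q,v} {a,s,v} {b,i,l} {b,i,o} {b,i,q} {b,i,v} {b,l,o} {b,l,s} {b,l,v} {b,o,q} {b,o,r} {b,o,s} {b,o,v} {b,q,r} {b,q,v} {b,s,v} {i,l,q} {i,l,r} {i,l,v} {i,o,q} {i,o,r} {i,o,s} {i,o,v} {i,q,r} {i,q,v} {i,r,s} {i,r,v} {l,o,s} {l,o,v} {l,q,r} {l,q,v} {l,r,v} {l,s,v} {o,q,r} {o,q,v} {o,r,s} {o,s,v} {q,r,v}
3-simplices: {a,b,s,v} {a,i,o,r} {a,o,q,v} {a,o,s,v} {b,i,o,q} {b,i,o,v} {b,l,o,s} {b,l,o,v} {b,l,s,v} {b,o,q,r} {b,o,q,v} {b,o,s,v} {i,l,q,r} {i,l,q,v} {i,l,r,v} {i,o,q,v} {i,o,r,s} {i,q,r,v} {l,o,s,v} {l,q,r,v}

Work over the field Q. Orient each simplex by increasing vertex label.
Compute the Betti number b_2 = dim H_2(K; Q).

n_0=9 n_1=35 n_2=46 n_3=20  [Q]
∂1: piv[ab,ai,al,ao,aq,ar,as,av] rk=8  ker:bi,bl,bo,bq,br,bs,bv,il,io,iq,ir,is,iv,lo,lq,lr,ls,lv,oq,or,os,ov,qr,qv,rs,rv,sv
∂2: piv[abs,abv,aio,air,aoq,aor,aos,aov,aqv,asv,bil,bio,biq,biv,blo,bls,blv,boq,bor,bos,bqr,ilq,ilr,ios,irs,irv] rk=26  ker:bov,bqv,bsv,ilv,ioq,ior,iov,iqr,iqv,los,lov,lqr,lqv,lrv,lsv,oqr,oqv,ors,osv,qrv
∂3: piv[absv,aior,aoqv,aosv,bioq,biov,blos,blov,blsv,boqr,boqv,bosv,ilqr,ilqv,ilrv,ioqv,iors,iqrv] rk=18  ker:losv,lqrv
b_2=(46−26)−18=2

b_2=2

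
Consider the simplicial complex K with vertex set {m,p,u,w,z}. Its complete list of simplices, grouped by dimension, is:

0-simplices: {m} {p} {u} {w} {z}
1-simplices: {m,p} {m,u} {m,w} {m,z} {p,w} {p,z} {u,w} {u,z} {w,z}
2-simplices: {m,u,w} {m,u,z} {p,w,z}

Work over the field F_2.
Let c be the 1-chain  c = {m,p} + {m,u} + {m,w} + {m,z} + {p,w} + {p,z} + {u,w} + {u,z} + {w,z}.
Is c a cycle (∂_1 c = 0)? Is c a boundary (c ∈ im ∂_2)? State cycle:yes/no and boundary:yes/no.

n_0=5 n_1=9 n_2=3  [Z2]
∂1: piv[mp,mu,mw,mz] rk=4  ker:pw,pz,uw,uz,wz
∂2: piv[muw,muz,pwz] rk=3
∂1c = {p} + {u}

cycle:no boundary:no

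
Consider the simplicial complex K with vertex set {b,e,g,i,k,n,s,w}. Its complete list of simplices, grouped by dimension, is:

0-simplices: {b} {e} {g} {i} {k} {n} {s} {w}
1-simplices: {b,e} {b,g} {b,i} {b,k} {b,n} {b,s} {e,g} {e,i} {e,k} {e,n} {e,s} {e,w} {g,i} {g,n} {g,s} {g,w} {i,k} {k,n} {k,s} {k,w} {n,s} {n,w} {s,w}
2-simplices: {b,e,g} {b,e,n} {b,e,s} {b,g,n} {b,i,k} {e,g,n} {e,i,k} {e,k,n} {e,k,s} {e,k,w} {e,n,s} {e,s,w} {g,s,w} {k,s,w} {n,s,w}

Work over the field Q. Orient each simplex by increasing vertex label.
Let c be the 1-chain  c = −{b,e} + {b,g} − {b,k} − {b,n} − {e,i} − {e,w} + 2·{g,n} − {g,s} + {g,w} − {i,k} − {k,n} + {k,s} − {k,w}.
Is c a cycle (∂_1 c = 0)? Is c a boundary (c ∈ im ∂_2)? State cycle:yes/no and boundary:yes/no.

cycle:no boundary:no

n_0=8 n_1=23 n_2=15  [Q]
∂1: piv[be,bg,bi,bk,bn,bs,ew] rk=7  ker:eg,ei,ek,en,es,gi,gn,gs,gw,ik,kn,ks,kw,ns,nw,sw
∂2: piv[beg,ben,bes,bgn,bik,eik,ekn,eks,ekw,ens,esw,gsw,nsw] rk=13  ker:egn,ksw
∂1c = 2·{b} + {e} − {g} − {k} − {w}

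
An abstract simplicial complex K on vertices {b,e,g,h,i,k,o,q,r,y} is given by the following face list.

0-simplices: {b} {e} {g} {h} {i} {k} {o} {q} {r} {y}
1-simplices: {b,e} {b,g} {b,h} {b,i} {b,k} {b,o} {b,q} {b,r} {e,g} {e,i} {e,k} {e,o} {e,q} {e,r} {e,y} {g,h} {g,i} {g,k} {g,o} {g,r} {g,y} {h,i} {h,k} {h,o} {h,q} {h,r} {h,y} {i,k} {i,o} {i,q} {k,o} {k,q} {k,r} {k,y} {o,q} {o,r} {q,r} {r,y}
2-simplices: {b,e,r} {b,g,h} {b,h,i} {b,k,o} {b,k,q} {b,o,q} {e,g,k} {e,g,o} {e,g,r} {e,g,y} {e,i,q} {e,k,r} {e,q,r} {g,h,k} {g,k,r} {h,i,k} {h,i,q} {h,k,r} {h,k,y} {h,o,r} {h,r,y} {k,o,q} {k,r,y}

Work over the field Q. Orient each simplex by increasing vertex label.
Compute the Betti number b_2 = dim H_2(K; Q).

n_0=10 n_1=38 n_2=23  [Q]
∂1: piv[be,bg,bh,bi,bk,bo,bq,br,ey] rk=9  ker:eg,ei,ek,eo,eq,er,gh,gi,gk,go,gr,gy,hi,hk,ho,hq,hr,hy,ik,io,iq,ko,kq,kr,ky,oq,or,qr,ry
∂2: piv[ber,bgh,bhi,bko,bkq,boq,egk,ego,egr,egy,eiq,ekr,eqr,ghk,hik,hiq,hkr,hky,hor,hry] rk=20  ker:gkr,koq,kry
b_2=(23−20)−0=3

b_2=3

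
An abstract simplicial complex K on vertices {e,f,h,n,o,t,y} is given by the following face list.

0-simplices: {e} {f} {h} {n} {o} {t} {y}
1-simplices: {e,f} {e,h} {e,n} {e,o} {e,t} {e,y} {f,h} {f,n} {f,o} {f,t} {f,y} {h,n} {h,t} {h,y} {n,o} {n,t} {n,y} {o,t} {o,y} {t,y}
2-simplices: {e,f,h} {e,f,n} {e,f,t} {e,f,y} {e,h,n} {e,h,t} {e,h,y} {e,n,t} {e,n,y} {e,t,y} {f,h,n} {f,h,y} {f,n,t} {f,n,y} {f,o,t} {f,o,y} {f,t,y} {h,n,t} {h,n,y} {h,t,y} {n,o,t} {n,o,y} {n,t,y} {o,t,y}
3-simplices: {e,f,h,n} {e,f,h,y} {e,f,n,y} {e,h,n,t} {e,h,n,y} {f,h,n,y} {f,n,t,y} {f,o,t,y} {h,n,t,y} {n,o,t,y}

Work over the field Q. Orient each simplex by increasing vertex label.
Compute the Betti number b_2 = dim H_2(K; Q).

n_0=7 n_1=20 n_2=24 n_3=10  [Q]
∂1: piv[ef,eh,en,eo,et,ey] rk=6  ker:fh,fn,fo,ft,fy,hn,ht,hy,no,nt,ny,ot,oy,ty
∂2: piv[efh,efn,eft,efy,ehn,eht,ehy,ent,eny,ety,fot,foy,not] rk=13  ker:fhn,fhy,fnt,fny,fty,hnt,hny,hty,noy,nty,oty
∂3: piv[efhn,efhy,efny,ehnt,ehny,fnty,foty,hnty,noty] rk=9  ker:fhny
b_2=(24−13)−9=2

b_2=2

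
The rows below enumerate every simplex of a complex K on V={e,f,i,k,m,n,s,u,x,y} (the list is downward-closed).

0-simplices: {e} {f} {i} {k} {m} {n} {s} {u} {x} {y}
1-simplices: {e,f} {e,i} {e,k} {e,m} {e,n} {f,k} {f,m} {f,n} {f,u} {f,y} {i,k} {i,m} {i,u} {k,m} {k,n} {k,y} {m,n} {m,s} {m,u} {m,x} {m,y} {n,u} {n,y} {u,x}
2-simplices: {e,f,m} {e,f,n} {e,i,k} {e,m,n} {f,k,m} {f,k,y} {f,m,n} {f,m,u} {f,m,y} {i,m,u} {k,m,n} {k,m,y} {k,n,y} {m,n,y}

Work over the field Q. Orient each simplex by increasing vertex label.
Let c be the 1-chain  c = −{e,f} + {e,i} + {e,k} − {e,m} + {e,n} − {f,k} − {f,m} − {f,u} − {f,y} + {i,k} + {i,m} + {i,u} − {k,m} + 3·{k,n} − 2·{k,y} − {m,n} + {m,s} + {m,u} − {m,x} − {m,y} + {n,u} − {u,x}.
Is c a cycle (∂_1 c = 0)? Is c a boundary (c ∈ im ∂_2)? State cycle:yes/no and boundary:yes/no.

cycle:no boundary:no

n_0=10 n_1=24 n_2=14  [Q]
∂1: piv[ef,ei,ek,em,en,fu,fy,ms,mx] rk=9  ker:fk,fm,fn,ik,im,iu,km,kn,ky,mn,mu,my,nu,ny,ux
∂2: piv[efm,efn,eik,emn,fkm,fky,fmu,fmy,imu,kmn,kny] rk=11  ker:fmn,kmy,mny
∂1c = −{e} + 3·{f} − 2·{i} + {k} − {m} + 2·{n} + {s} + 3·{u} − 2·{x} − 4·{y}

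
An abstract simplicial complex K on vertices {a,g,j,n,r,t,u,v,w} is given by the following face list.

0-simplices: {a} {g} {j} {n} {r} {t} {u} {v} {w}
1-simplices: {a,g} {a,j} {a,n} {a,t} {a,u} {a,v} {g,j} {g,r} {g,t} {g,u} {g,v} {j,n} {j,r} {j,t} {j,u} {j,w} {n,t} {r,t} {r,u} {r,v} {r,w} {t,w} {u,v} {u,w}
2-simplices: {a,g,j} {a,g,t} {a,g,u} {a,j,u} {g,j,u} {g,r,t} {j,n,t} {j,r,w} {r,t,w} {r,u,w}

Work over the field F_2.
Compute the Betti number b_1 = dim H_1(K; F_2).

b_1=7

n_0=9 n_1=24 n_2=10  [Z2]
∂1: piv[ag,aj,an,at,au,av,gr,jw] rk=8  ker:gj,gt,gu,gv,jn,jr,jt,ju,nt,rt,ru,rv,rw,tw,uv,uw
∂2: piv[agj,agt,agu,aju,grt,jnt,jrw,rtw,ruw] rk=9  ker:gju
b_1=(24−8)−9=7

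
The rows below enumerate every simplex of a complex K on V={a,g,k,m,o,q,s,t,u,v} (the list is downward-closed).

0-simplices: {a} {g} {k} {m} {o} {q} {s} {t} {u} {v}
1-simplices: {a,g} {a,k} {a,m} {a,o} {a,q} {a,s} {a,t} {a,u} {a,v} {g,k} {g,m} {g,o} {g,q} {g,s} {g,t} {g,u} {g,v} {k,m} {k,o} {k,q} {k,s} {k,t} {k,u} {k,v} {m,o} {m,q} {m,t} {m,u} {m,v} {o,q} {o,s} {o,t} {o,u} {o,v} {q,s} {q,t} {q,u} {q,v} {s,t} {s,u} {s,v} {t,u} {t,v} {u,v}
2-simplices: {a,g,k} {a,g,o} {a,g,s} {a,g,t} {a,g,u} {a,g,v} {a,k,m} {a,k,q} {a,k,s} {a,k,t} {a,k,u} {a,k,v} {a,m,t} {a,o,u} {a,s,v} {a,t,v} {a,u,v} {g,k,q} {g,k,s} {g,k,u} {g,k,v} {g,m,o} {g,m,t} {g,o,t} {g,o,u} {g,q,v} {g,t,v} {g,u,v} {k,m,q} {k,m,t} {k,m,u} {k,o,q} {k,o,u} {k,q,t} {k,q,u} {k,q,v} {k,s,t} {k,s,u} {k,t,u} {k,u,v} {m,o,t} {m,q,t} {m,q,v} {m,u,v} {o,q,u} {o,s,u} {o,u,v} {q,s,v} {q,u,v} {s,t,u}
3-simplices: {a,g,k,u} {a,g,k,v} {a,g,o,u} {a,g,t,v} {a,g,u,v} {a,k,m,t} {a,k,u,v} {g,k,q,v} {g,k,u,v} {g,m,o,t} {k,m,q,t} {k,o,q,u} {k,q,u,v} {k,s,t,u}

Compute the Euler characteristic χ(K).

χ(K)=2

n_0=10 n_1=44 n_2=50 n_3=14
χ=+10−44+50−14=2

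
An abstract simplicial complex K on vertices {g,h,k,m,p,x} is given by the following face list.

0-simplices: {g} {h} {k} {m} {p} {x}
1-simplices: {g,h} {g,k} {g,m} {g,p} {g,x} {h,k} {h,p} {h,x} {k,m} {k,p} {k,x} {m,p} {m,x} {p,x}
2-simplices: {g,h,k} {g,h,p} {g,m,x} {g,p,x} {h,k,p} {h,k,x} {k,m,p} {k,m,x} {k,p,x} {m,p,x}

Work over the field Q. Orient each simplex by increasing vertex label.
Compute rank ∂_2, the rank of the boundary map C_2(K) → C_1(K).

n_0=6 n_1=14 n_2=10  [Q]
∂1: piv[gh,gk,gm,gp,gx] rk=5  ker:hk,hp,hx,km,kp,kx,mp,mx,px
∂2: piv[ghk,ghp,gmx,gpx,hkp,hkx,kmp,kmx,kpx] rk=9  ker:mpx
rk∂_2=9

rank∂_2=9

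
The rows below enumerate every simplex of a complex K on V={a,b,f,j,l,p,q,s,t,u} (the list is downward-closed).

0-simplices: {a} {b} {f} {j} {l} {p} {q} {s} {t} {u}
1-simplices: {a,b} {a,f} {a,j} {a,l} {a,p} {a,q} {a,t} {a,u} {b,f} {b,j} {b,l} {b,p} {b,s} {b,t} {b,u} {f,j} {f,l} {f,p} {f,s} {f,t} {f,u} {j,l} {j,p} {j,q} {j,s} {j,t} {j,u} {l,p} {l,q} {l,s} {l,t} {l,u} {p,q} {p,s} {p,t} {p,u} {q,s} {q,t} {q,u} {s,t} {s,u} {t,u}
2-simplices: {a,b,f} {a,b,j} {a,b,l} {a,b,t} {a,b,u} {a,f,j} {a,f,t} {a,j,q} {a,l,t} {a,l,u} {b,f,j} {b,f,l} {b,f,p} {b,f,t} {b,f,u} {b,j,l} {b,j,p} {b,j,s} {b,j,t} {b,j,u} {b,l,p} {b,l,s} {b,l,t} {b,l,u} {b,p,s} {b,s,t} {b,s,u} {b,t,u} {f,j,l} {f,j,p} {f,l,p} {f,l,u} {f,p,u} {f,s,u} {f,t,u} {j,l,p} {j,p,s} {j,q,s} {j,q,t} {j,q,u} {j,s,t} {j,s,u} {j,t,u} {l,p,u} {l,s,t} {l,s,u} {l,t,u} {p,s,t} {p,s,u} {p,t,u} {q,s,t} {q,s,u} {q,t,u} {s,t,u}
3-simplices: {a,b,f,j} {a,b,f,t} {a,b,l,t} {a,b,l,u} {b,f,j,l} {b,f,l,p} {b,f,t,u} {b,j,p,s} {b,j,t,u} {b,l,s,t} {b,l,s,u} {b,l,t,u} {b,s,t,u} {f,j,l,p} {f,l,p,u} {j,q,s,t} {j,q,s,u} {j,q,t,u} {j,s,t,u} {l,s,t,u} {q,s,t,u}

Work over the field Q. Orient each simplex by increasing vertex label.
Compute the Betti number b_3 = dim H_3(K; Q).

n_0=10 n_1=42 n_2=54 n_3=21  [Q]
∂1: piv[ab,af,aj,al,ap,aq,at,au,bs] rk=9  ker:bf,bj,bl,bp,bt,bu,fj,fl,fp,fs,ft,fu,jl,jp,jq,js,jt,ju,lp,lq,ls,lt,lu,pq,ps,pt,pu,qs,qt,qu,st,su,tu
∂2: piv[abf,abj,abl,abt,abu,afj,aft,ajq,alt,alu,bfl,bfp,bfu,bjl,bjp,bjs,bjt,bju,blp,bls,bps,bst,bsu,btu,fpu,fsu,jqs,jqt,jqu,pst] rk=30  ker:bfj,bft,blt,blu,fjl,fjp,flp,flu,ftu,jlp,jps,jst,jsu,jtu,lpu,lst,lsu,ltu,psu,ptu,qst,qsu,qtu,stu
∂3: piv[abfj,abft,ablt,ablu,bfjl,bflp,bftu,bjps,bjtu,blst,blsu,bltu,bstu,fjlp,flpu,jqst,jqsu,jqtu,jstu] rk=19  ker:lstu,qstu
b_3=(21−19)−0=2

b_3=2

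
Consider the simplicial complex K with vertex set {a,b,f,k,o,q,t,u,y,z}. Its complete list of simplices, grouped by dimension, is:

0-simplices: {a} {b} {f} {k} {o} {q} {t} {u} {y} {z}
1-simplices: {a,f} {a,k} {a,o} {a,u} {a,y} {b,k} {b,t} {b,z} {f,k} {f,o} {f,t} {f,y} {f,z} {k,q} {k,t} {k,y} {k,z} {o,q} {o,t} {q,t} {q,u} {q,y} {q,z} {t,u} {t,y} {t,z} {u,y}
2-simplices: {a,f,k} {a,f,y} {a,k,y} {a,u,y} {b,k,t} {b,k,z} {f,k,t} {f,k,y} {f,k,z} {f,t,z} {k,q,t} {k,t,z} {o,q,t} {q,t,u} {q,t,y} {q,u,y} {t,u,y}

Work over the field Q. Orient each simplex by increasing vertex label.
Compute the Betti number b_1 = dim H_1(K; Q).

n_0=10 n_1=27 n_2=17  [Q]
∂1: piv[af,ak,ao,au,ay,bk,bt,bz,kq] rk=9  ker:fk,fo,ft,fy,fz,kt,ky,kz,oq,ot,qt,qu,qy,qz,tu,ty,tz,uy
∂2: piv[afk,afy,aky,auy,bkt,bkz,fkt,fkz,ftz,kqt,oqt,qtu,qty,quy] rk=14  ker:fky,ktz,tuy
b_1=(27−9)−14=4

b_1=4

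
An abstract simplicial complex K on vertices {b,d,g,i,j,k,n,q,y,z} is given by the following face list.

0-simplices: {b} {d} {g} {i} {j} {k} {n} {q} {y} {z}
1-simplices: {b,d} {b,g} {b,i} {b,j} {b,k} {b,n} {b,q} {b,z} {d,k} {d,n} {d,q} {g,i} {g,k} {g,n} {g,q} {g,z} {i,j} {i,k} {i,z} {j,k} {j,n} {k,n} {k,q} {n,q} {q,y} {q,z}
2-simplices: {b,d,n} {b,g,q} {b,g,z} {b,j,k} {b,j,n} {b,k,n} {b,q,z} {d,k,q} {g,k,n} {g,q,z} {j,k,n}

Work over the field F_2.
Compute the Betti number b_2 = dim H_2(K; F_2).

n_0=10 n_1=26 n_2=11  [Z2]
∂1: piv[bd,bg,bi,bj,bk,bn,bq,bz,qy] rk=9  ker:dk,dn,dq,gi,gk,gn,gq,gz,ij,ik,iz,jk,jn,kn,kq,nq,qz
∂2: piv[bdn,bgq,bgz,bjk,bjn,bkn,bqz,dkq,gkn] rk=9  ker:gqz,jkn
b_2=(11−9)−0=2

b_2=2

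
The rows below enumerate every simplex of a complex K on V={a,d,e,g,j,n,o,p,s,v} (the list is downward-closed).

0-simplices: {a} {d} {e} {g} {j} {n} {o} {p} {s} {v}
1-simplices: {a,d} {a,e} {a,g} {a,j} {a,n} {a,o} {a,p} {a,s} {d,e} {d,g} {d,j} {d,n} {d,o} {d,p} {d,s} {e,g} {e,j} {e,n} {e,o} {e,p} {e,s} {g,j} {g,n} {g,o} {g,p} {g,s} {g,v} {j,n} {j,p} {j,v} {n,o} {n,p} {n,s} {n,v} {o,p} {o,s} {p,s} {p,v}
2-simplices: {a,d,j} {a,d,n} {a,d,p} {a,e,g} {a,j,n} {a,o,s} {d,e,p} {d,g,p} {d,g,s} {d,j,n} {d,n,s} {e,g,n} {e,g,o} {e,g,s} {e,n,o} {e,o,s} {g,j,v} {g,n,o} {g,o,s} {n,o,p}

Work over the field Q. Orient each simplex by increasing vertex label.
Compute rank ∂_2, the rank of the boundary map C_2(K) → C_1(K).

rank∂_2=17

n_0=10 n_1=38 n_2=20  [Q]
∂1: piv[ad,ae,ag,aj,an,ao,ap,as,gv] rk=9  ker:de,dg,dj,dn,do,dp,ds,eg,ej,en,eo,ep,es,gj,gn,go,gp,gs,jn,jp,jv,no,np,ns,nv,op,os,ps,pv
∂2: piv[adj,adn,adp,aeg,ajn,aos,dep,dgp,dgs,dns,egn,ego,egs,eno,eos,gjv,nop] rk=17  ker:djn,gno,gos
rk∂_2=17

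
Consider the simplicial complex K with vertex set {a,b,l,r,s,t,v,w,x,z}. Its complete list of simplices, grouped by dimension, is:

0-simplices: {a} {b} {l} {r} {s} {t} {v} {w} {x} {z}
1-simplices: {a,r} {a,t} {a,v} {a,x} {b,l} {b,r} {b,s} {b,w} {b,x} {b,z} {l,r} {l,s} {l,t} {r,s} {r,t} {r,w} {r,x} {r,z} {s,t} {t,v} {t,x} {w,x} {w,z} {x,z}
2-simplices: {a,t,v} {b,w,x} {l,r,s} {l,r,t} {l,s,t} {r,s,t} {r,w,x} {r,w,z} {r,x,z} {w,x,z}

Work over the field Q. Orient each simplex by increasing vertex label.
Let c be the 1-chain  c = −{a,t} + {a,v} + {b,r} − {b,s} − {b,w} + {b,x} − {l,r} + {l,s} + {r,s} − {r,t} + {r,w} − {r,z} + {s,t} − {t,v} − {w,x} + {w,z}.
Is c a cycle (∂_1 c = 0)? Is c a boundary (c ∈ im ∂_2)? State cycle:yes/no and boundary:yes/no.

n_0=10 n_1=24 n_2=10  [Q]
∂1: piv[ar,at,av,ax,bl,br,bs,bw,bz] rk=9  ker:bx,lr,ls,lt,rs,rt,rw,rx,rz,st,tv,tx,wx,wz,xz
∂2: piv[atv,bwx,lrs,lrt,lst,rwx,rwz,rxz] rk=8  ker:rst,wxz
∂1c = 0
c vs im∂2: residual ≠ 0 ⇒ not boundary

cycle:yes boundary:no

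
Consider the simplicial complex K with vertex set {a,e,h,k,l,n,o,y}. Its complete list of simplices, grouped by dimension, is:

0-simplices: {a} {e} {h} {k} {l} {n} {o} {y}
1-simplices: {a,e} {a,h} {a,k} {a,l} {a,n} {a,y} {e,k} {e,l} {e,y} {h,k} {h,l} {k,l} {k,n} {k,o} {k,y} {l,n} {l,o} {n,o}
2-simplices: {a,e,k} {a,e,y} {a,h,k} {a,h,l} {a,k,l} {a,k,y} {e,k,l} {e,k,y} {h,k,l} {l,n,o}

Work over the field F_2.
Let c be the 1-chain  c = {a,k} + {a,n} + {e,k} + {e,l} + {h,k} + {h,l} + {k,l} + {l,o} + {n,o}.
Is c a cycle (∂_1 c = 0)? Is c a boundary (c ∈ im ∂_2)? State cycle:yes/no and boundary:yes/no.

n_0=8 n_1=18 n_2=10  [Z2]
∂1: piv[ae,ah,ak,al,an,ay,ko] rk=7  ker:ek,el,ey,hk,hl,kl,kn,ky,ln,lo,no
∂2: piv[aek,aey,ahk,ahl,akl,aky,ekl,lno] rk=8  ker:eky,hkl
∂1c = 0
c vs im∂2: residual ≠ 0 ⇒ not boundary

cycle:yes boundary:no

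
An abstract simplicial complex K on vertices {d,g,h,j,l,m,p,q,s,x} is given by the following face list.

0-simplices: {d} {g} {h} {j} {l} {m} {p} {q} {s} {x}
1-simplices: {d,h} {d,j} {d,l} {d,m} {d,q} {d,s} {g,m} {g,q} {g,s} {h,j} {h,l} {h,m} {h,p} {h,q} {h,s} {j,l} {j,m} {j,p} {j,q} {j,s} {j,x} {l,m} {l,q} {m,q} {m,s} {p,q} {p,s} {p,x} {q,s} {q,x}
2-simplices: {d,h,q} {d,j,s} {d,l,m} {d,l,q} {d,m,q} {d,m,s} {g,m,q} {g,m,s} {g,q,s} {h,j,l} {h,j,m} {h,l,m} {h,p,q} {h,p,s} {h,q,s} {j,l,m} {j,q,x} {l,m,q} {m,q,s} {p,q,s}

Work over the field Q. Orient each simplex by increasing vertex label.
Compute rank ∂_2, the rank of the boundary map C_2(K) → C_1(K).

rank∂_2=16

n_0=10 n_1=30 n_2=20  [Q]
∂1: piv[dh,dj,dl,dm,dq,ds,gm,hp,jx] rk=9  ker:gq,gs,hj,hl,hm,hq,hs,jl,jm,jp,jq,js,lm,lq,mq,ms,pq,ps,px,qs,qx
∂2: piv[dhq,djs,dlm,dlq,dmq,dms,gmq,gms,gqs,hjl,hjm,hlm,hpq,hps,hqs,jqx] rk=16  ker:jlm,lmq,mqs,pqs
rk∂_2=16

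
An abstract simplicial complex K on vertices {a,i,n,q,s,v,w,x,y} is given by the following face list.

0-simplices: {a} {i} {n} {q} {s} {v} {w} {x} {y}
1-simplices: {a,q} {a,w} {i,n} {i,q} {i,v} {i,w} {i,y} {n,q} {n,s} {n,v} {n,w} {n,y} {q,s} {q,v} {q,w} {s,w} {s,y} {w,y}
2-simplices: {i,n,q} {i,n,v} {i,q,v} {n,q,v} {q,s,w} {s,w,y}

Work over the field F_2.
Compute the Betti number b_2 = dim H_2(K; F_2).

b_2=1

n_0=9 n_1=18 n_2=6  [Z2]
∂1: piv[aq,aw,in,iq,iv,iy,ns] rk=7  ker:iw,nq,nv,nw,ny,qs,qv,qw,sw,sy,wy
∂2: piv[inq,inv,iqv,qsw,swy] rk=5  ker:nqv
b_2=(6−5)−0=1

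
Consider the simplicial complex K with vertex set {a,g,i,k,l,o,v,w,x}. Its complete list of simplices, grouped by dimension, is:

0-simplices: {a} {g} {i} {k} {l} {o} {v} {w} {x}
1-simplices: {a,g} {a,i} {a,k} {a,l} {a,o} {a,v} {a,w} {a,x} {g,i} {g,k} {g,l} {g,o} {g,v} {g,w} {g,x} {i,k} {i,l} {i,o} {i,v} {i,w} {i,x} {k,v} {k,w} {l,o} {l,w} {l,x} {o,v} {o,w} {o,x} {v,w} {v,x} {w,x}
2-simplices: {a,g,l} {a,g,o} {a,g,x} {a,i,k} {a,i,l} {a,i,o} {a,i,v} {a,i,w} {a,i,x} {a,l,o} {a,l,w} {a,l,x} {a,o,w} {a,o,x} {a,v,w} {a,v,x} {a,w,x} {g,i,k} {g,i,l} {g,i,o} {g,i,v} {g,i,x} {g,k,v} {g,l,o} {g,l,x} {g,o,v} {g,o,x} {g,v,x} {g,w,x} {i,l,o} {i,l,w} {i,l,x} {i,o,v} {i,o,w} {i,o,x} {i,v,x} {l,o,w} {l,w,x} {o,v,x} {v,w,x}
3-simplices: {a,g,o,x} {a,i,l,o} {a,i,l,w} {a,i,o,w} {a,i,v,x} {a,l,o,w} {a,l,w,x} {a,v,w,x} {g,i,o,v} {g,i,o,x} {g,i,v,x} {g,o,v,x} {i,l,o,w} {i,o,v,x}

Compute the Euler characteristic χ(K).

n_0=9 n_1=32 n_2=40 n_3=14
χ=+9−32+40−14=3

χ(K)=3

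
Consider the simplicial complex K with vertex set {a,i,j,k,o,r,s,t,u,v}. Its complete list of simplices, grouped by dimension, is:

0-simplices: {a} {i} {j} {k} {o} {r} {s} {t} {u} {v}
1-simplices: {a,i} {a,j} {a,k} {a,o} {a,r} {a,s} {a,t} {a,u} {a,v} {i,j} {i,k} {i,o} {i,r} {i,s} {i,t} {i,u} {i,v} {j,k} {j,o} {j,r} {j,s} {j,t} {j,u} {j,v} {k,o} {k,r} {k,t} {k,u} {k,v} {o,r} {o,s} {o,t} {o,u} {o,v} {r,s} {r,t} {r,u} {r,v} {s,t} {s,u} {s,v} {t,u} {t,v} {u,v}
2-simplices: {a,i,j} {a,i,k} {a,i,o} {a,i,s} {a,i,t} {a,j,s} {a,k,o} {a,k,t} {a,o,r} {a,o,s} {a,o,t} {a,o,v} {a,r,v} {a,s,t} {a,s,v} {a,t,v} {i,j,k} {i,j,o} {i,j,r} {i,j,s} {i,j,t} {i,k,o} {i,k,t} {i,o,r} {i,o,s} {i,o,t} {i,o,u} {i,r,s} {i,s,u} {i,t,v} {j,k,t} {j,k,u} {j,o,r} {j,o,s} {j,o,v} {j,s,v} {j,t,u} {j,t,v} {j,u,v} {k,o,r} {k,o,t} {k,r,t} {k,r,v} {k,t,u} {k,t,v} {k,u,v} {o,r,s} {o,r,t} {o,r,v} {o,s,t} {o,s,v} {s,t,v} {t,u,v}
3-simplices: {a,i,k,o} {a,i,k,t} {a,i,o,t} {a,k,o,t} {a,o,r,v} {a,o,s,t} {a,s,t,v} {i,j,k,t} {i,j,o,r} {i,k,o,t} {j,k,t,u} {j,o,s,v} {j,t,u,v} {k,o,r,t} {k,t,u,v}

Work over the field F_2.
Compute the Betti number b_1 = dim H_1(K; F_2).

n_0=10 n_1=44 n_2=53 n_3=15  [Z2]
∂1: piv[ai,aj,ak,ao,ar,as,at,au,av] rk=9  ker:ij,ik,io,ir,is,it,iu,iv,jk,jo,jr,js,jt,ju,jv,ko,kr,kt,ku,kv,or,os,ot,ou,ov,rs,rt,ru,rv,st,su,sv,tu,tv,uv
∂2: piv[aij,aik,aio,ais,ait,ajs,ako,akt,aor,aos,aot,aov,arv,ast,asv,atv,ijk,ijo,ijr,ijt,ior,iou,irs,isu,itv,jku,jov,jtu,juv,kor,krt,krv] rk=32  ker:ijs,iko,ikt,ios,iot,jkt,jor,jos,jsv,jtv,kot,ktu,ktv,kuv,ors,ort,orv,ost,osv,stv,tuv
∂3: piv[aiko,aikt,aiot,akot,aorv,aost,astv,ijkt,ijor,jktu,josv,jtuv,kort,ktuv] rk=14  ker:ikot
b_1=(44−9)−32=3

b_1=3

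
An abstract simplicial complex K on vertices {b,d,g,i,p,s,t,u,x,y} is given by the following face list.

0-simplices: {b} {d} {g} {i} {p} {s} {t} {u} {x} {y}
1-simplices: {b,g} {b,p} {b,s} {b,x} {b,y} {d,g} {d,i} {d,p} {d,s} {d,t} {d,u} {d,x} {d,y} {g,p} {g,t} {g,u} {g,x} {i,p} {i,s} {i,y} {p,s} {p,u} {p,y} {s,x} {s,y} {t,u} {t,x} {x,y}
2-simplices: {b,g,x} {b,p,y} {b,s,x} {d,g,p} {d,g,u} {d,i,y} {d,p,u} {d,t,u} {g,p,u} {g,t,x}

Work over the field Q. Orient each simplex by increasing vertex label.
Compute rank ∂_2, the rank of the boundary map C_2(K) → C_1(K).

n_0=10 n_1=28 n_2=10  [Q]
∂1: piv[bg,bp,bs,bx,by,dg,di,dt,du] rk=9  ker:dp,ds,dx,dy,gp,gt,gu,gx,ip,is,iy,ps,pu,py,sx,sy,tu,tx,xy
∂2: piv[bgx,bpy,bsx,dgp,dgu,diy,dpu,dtu,gtx] rk=9  ker:gpu
rk∂_2=9

rank∂_2=9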